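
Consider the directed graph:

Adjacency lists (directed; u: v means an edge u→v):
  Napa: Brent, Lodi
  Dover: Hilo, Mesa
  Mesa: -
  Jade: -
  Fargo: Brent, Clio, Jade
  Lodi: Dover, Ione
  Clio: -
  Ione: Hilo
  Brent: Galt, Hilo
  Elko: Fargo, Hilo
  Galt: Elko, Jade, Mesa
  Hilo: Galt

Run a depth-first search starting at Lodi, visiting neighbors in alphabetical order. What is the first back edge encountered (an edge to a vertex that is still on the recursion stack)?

Brent→Galt

DFS from Lodi (visiting neighbors in alphabetical order); mark gray on enter, black on exit:
Lodi gray
  Dover gray
    Hilo gray
      Galt gray
        Elko gray
          Fargo gray
            Brent gray
              Brent→Galt: Galt is gray → back edge
First back edge: Brent → Galt.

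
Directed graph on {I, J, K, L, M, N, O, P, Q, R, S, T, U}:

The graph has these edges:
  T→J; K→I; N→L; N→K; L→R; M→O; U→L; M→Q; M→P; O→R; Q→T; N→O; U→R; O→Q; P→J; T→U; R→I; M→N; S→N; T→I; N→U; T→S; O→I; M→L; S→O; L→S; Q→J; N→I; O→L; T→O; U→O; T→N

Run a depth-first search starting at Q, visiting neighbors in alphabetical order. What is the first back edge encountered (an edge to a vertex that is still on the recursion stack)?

S→N

DFS from Q (visiting neighbors in alphabetical order); mark gray on enter, black on exit:
Q gray
  J gray
  J black
  T gray
    I gray
    I black
    T→J: J black — skip
    N gray
      N→I: I black — skip
      K gray
        K→I: I black — skip
      K black
      L gray
        R gray
          R→I: I black — skip
        R black
        S gray
          S→N: N is gray → back edge
First back edge: S → N.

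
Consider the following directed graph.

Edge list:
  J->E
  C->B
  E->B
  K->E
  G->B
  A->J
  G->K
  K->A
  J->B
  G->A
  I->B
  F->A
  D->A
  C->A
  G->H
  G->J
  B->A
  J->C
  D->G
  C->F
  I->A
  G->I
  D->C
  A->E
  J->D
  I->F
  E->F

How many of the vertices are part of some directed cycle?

A vertex is on a directed cycle iff it belongs to a strongly connected component of size ≥ 2 (or has a self-loop).
The vertices on cycles are {A, B, C, D, E, F, G, I, J, K} — 10 in total.

10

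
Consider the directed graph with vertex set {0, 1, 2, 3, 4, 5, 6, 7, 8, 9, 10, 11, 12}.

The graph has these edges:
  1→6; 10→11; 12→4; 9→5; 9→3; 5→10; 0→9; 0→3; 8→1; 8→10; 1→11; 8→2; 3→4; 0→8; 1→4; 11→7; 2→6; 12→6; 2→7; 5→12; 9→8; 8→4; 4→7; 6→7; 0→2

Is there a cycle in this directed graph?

DFS with white/gray/black marking, starting from 6:
6 gray
  7 gray
  7 black
6 black
0 gray
  3 gray
    4 gray
      4→7: 7 black — skip
    4 black
  3 black
  9 gray
    8 gray
      1 gray
        1→6: 6 black — skip
        11 gray
          11→7: 7 black — skip
        11 black
        1→4: 4 black — skip
      1 black
      2 gray
        2→6: 6 black — skip
        2→7: 7 black — skip
      2 black
      10 gray
        10→11: 11 black — skip
      10 black
      8→4: 4 black — skip
    8 black
    5 gray
      12 gray
        12→4: 4 black — skip
        12→6: 6 black — skip
      12 black
      5→10: 10 black — skip
    5 black
    9→3: 3 black — skip
  9 black
  0→8: 8 black — skip
  0→2: 2 black — skip
0 black
Every edge goes to a white or black vertex — no back edge, so the graph is acyclic.

No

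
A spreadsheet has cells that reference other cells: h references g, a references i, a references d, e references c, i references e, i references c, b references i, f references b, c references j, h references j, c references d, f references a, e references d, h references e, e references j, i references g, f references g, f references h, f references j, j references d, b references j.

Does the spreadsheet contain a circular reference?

No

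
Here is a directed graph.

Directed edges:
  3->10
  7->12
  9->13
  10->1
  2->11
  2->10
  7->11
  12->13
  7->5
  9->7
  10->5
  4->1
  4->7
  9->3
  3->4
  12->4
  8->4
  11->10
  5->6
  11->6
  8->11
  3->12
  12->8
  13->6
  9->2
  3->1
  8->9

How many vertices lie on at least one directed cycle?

A vertex is on a directed cycle iff it belongs to a strongly connected component of size ≥ 2 (or has a self-loop).
The vertices on cycles are {3, 4, 7, 8, 9, 12} — 6 in total.

6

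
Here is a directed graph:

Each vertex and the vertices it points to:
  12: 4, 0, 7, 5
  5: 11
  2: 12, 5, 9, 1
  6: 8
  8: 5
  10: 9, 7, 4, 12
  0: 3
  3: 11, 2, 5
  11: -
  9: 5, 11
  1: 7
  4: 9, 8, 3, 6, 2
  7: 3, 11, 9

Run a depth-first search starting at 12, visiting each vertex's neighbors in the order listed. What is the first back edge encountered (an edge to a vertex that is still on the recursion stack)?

DFS from 12 (visiting each vertex's neighbors in the order listed); mark gray on enter, black on exit:
12 gray
  4 gray
    9 gray
      5 gray
        11 gray
        11 black
      5 black
      9→11: 11 black — skip
    9 black
    8 gray
      8→5: 5 black — skip
    8 black
    3 gray
      3→11: 11 black — skip
      2 gray
        2→12: 12 is gray → back edge
First back edge: 2 → 12.

2→12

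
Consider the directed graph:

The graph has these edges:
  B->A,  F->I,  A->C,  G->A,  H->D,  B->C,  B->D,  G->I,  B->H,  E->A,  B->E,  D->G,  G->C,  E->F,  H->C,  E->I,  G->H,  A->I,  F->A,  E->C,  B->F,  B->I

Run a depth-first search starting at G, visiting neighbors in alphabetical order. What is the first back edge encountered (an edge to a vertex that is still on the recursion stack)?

D->G

DFS from G (visiting neighbors in alphabetical order); mark gray on enter, black on exit:
G gray
  A gray
    C gray
    C black
    I gray
    I black
  A black
  G→C: C black — skip
  H gray
    H→C: C black — skip
    D gray
      D→G: G is gray → back edge
First back edge: D → G.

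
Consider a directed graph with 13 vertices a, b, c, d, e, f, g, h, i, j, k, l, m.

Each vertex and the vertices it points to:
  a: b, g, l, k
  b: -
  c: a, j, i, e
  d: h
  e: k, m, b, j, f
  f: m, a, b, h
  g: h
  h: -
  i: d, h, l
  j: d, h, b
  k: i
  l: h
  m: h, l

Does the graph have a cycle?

No

DFS with white/gray/black marking, starting from b:
b gray
b black
a gray
  a→b: b black — skip
  g gray
    h gray
    h black
  g black
  l gray
    l→h: h black — skip
  l black
  k gray
    i gray
      d gray
        d→h: h black — skip
      d black
      i→h: h black — skip
      i→l: l black — skip
    i black
  k black
a black
c gray
  c→a: a black — skip
  j gray
    j→d: d black — skip
    j→h: h black — skip
    j→b: b black — skip
  j black
  c→i: i black — skip
  e gray
    e→k: k black — skip
    m gray
      m→h: h black — skip
      m→l: l black — skip
    m black
    e→b: b black — skip
    e→j: j black — skip
    f gray
      f→m: m black — skip
      f→a: a black — skip
      f→b: b black — skip
      f→h: h black — skip
    f black
  e black
c black
Every edge goes to a white or black vertex — no back edge, so the graph is acyclic.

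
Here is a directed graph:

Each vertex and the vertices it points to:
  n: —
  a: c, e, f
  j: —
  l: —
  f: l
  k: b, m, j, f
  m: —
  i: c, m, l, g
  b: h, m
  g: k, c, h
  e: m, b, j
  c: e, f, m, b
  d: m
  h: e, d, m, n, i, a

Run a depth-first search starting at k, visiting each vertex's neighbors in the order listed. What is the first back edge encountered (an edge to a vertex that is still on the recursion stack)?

e→b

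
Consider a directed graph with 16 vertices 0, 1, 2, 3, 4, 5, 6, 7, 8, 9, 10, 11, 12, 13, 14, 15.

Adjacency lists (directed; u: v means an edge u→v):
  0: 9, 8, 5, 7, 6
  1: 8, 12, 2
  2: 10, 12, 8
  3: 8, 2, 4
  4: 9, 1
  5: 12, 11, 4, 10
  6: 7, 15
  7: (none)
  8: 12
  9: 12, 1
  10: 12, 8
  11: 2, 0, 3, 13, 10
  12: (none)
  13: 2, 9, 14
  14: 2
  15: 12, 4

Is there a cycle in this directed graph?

DFS with white/gray/black marking, starting from 2:
2 gray
  10 gray
    12 gray
    12 black
    8 gray
      8→12: 12 black — skip
    8 black
  10 black
  2→12: 12 black — skip
  2→8: 8 black — skip
2 black
0 gray
  9 gray
    9→12: 12 black — skip
    1 gray
      1→8: 8 black — skip
      1→12: 12 black — skip
      1→2: 2 black — skip
    1 black
  9 black
  0→8: 8 black — skip
  5 gray
    5→12: 12 black — skip
    11 gray
      11→2: 2 black — skip
      11→0: 0 is gray → back edge
Back edge found, so a cycle exists: 0 → 5 → 11 → 0.

Yes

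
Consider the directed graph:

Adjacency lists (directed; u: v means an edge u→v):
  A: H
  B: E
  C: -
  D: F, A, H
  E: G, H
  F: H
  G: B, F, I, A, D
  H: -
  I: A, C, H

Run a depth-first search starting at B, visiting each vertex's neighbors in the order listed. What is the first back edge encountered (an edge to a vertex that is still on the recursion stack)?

DFS from B (visiting each vertex's neighbors in the order listed); mark gray on enter, black on exit:
B gray
  E gray
    G gray
      G→B: B is gray → back edge
First back edge: G → B.

G→B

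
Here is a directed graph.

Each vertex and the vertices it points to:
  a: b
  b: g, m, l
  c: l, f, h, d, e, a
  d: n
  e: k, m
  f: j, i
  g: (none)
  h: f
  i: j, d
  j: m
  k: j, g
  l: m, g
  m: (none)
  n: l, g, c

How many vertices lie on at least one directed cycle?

6

A vertex is on a directed cycle iff it belongs to a strongly connected component of size ≥ 2 (or has a self-loop).
The vertices on cycles are {c, d, f, h, i, n} — 6 in total.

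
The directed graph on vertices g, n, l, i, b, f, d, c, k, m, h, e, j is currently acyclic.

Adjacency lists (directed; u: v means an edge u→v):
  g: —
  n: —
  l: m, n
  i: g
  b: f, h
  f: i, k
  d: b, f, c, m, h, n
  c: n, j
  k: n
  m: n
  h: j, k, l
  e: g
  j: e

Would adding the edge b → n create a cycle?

No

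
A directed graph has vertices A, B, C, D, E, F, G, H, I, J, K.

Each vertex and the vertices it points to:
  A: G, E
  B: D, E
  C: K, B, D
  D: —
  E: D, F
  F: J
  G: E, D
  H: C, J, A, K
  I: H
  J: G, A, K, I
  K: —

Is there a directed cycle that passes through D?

D lies on a cycle iff there is a path from D back to itself.
Exploring from D, it never reaches itself; equivalently, its strongly connected component is a singleton.

No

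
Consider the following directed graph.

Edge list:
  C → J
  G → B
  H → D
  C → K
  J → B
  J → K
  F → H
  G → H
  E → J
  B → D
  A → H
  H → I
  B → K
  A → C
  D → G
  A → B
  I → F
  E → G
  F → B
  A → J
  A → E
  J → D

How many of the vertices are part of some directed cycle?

A vertex is on a directed cycle iff it belongs to a strongly connected component of size ≥ 2 (or has a self-loop).
The vertices on cycles are {B, D, F, G, H, I} — 6 in total.

6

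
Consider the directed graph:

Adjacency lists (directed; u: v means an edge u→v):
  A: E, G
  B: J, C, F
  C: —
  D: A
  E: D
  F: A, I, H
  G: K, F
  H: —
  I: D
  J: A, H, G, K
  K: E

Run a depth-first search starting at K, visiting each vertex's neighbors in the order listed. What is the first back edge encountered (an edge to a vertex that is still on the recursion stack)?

A->E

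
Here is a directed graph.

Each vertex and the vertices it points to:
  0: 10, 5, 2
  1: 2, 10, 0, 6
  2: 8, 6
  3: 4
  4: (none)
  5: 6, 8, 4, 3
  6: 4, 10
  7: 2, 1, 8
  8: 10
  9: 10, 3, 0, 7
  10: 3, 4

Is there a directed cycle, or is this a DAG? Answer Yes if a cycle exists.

DFS with white/gray/black marking, starting from 8:
8 gray
  10 gray
    3 gray
      4 gray
      4 black
    3 black
    10→4: 4 black — skip
  10 black
8 black
0 gray
  0→10: 10 black — skip
  5 gray
    6 gray
      6→4: 4 black — skip
      6→10: 10 black — skip
    6 black
    5→8: 8 black — skip
    5→4: 4 black — skip
    5→3: 3 black — skip
  5 black
  2 gray
    2→8: 8 black — skip
    2→6: 6 black — skip
  2 black
0 black
1 gray
  1→2: 2 black — skip
  1→10: 10 black — skip
  1→0: 0 black — skip
  1→6: 6 black — skip
1 black
7 gray
  7→2: 2 black — skip
  7→1: 1 black — skip
  7→8: 8 black — skip
7 black
9 gray
  9→10: 10 black — skip
  9→3: 3 black — skip
  9→0: 0 black — skip
  9→7: 7 black — skip
9 black
Every edge goes to a white or black vertex — no back edge, so the graph is acyclic.

No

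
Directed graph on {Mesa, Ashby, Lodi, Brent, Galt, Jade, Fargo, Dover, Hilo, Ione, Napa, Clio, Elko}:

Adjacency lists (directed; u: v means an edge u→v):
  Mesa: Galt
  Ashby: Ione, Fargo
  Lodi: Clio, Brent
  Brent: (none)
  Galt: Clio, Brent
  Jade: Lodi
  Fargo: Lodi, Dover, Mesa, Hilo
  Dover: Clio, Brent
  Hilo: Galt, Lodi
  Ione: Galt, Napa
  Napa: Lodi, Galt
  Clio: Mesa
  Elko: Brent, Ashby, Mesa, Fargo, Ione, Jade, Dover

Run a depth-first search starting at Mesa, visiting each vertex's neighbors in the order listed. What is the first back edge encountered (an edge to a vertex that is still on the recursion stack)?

DFS from Mesa (visiting each vertex's neighbors in the order listed); mark gray on enter, black on exit:
Mesa gray
  Galt gray
    Clio gray
      Clio→Mesa: Mesa is gray → back edge
First back edge: Clio → Mesa.

Clio→Mesa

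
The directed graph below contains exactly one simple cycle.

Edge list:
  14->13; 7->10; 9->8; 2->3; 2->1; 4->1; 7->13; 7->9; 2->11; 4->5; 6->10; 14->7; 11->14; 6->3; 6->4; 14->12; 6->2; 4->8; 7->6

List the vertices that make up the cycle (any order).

DFS with gray/black marking from 14:
14 gray
  13 gray
  13 black
  7 gray
    7→13: 13 black — skip
    10 gray
    10 black
    9 gray
      8 gray
      8 black
    9 black
    6 gray
      6→10: 10 black — skip
      2 gray
        11 gray
          11→14: 14 is gray → back edge
Back edge closes the cycle 14 → 7 → 6 → 2 → 11 → 14; its vertices are {2, 6, 7, 11, 14}.

2, 6, 7, 11, 14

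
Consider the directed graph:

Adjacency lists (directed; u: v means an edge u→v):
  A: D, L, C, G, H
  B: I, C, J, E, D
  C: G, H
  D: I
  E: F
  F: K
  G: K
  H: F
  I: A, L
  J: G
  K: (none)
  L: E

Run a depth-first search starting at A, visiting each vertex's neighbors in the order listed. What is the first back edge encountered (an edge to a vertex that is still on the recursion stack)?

DFS from A (visiting each vertex's neighbors in the order listed); mark gray on enter, black on exit:
A gray
  D gray
    I gray
      I→A: A is gray → back edge
First back edge: I → A.

I->A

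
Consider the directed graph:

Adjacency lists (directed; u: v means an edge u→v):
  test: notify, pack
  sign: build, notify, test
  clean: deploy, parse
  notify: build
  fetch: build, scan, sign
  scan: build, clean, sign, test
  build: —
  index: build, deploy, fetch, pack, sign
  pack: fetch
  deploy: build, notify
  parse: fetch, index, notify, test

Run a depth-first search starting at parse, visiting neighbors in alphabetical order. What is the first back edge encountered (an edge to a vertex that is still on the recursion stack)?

DFS from parse (visiting neighbors in alphabetical order); mark gray on enter, black on exit:
parse gray
  fetch gray
    build gray
    build black
    scan gray
      scan→build: build black — skip
      clean gray
        deploy gray
          deploy→build: build black — skip
          notify gray
            notify→build: build black — skip
          notify black
        deploy black
        clean→parse: parse is gray → back edge
First back edge: clean → parse.

clean->parse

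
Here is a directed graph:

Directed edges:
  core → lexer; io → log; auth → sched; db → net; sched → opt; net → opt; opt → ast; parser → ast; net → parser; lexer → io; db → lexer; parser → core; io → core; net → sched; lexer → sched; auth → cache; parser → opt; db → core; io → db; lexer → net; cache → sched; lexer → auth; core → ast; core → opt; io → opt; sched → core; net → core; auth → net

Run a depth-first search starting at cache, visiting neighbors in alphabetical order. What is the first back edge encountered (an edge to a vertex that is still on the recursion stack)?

auth->cache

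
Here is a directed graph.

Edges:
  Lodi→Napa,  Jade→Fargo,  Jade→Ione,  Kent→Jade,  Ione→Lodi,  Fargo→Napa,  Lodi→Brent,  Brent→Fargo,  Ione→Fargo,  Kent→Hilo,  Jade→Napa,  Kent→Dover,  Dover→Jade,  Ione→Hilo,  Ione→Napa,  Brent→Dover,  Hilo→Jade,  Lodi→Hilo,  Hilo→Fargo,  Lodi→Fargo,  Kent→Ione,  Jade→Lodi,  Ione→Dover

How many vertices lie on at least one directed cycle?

6

A vertex is on a directed cycle iff it belongs to a strongly connected component of size ≥ 2 (or has a self-loop).
The vertices on cycles are {Hilo, Ione, Jade, Lodi, Brent, Dover} — 6 in total.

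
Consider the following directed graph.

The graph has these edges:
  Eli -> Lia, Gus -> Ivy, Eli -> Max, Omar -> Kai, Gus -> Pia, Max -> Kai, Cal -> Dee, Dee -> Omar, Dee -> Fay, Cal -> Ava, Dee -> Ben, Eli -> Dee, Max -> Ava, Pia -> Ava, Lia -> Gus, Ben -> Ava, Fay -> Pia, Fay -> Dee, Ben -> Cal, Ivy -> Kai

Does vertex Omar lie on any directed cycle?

No

Omar lies on a cycle iff there is a path from Omar back to itself.
Exploring from Omar, it never reaches itself; equivalently, its strongly connected component is a singleton.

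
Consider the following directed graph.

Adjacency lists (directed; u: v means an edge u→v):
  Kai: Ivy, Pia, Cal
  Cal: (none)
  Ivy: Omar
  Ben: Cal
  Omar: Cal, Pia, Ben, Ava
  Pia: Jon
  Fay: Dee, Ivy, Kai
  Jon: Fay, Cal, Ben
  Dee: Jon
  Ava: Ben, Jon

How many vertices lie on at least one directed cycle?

A vertex is on a directed cycle iff it belongs to a strongly connected component of size ≥ 2 (or has a self-loop).
The vertices on cycles are {Ava, Dee, Fay, Ivy, Jon, Kai, Pia, Omar} — 8 in total.

8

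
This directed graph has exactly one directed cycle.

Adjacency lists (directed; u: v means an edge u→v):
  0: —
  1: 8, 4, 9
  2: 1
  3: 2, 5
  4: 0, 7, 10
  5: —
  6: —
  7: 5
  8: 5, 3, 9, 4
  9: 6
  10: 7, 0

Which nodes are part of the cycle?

DFS with gray/black marking from 1:
1 gray
  8 gray
    5 gray
    5 black
    3 gray
      2 gray
        2→1: 1 is gray → back edge
Back edge closes the cycle 1 → 8 → 3 → 2 → 1; its vertices are {1, 2, 3, 8}.

1, 2, 3, 8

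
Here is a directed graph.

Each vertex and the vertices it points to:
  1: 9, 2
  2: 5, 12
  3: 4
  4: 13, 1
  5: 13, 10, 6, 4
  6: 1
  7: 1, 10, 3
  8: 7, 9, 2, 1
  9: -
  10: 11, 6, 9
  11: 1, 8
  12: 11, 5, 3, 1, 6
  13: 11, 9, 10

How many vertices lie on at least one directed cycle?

A vertex is on a directed cycle iff it belongs to a strongly connected component of size ≥ 2 (or has a self-loop).
The vertices on cycles are {1, 2, 3, 4, 5, 6, 7, 8, 10, 11, 12, 13} — 12 in total.

12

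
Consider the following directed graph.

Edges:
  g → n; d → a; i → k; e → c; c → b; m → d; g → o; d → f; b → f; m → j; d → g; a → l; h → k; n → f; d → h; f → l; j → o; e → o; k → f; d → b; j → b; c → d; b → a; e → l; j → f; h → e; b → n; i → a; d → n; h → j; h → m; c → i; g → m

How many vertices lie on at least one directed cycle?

6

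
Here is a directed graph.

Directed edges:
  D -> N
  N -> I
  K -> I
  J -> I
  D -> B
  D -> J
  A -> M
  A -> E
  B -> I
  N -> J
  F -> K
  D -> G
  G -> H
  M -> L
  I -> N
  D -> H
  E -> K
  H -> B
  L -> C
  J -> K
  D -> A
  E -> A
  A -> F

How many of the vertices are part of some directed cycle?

A vertex is on a directed cycle iff it belongs to a strongly connected component of size ≥ 2 (or has a self-loop).
The vertices on cycles are {A, E, I, J, K, N} — 6 in total.

6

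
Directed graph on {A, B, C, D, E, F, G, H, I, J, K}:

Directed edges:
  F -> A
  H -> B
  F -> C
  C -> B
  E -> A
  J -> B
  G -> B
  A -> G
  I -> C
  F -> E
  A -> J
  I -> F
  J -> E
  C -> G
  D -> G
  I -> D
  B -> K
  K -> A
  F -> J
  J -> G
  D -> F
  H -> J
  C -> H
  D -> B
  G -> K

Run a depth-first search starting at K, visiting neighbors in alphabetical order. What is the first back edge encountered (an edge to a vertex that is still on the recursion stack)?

B->K

DFS from K (visiting neighbors in alphabetical order); mark gray on enter, black on exit:
K gray
  A gray
    G gray
      B gray
        B→K: K is gray → back edge
First back edge: B → K.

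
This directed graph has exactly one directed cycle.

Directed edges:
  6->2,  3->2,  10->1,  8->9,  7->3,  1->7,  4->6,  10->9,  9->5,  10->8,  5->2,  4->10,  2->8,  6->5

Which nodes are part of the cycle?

2, 5, 8, 9

DFS with gray/black marking from 8:
8 gray
  9 gray
    5 gray
      2 gray
        2→8: 8 is gray → back edge
Back edge closes the cycle 8 → 9 → 5 → 2 → 8; its vertices are {2, 5, 8, 9}.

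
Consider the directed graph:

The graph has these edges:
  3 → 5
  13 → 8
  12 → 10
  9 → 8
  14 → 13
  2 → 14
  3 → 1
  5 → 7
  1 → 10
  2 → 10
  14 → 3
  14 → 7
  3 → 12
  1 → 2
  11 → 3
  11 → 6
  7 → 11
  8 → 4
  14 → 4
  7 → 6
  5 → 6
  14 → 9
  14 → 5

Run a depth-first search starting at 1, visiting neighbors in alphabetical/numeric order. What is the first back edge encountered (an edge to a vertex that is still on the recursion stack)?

3->1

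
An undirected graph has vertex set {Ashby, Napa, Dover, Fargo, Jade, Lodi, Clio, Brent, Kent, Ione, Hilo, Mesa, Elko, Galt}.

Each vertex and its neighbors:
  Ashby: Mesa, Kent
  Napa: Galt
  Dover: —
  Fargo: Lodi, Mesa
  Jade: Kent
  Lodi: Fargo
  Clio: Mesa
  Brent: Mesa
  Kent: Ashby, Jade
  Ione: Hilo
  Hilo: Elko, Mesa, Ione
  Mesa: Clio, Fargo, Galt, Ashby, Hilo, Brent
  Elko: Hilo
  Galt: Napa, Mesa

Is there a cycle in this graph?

DFS, tracking each vertex's parent; an edge to a visited non-parent vertex closes a cycle.
Start from Ione:
visit Ione (parent –)
  visit Hilo (parent Ione)
    visit Elko (parent Hilo)
      Elko–Hilo: parent, skip
    visit Mesa (parent Hilo)
      visit Clio (parent Mesa)
        Clio–Mesa: parent, skip
      visit Fargo (parent Mesa)
        visit Lodi (parent Fargo)
          Lodi–Fargo: parent, skip
        Fargo–Mesa: parent, skip
      visit Galt (parent Mesa)
        visit Napa (parent Galt)
          Napa–Galt: parent, skip
        Galt–Mesa: parent, skip
      visit Ashby (parent Mesa)
        Ashby–Mesa: parent, skip
        visit Kent (parent Ashby)
          Kent–Ashby: parent, skip
          visit Jade (parent Kent)
            Jade–Kent: parent, skip
      Mesa–Hilo: parent, skip
      visit Brent (parent Mesa)
        Brent–Mesa: parent, skip
    Hilo–Ione: parent, skip
visit Dover (parent –)
No non-parent visited neighbor found — the graph is a forest.

No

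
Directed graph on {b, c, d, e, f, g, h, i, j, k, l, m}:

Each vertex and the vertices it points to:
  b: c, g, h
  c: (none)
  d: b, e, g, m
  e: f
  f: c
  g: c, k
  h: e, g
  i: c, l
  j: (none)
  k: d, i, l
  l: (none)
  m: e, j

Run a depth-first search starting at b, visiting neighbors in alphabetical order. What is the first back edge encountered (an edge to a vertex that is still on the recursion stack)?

DFS from b (visiting neighbors in alphabetical order); mark gray on enter, black on exit:
b gray
  c gray
  c black
  g gray
    g→c: c black — skip
    k gray
      d gray
        d→b: b is gray → back edge
First back edge: d → b.

d→b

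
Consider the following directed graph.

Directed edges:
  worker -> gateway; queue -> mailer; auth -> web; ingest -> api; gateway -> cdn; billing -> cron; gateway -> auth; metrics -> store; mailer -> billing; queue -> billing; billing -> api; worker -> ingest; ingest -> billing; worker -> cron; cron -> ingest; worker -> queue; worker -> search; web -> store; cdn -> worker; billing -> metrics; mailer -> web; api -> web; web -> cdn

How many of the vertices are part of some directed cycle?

A vertex is on a directed cycle iff it belongs to a strongly connected component of size ≥ 2 (or has a self-loop).
The vertices on cycles are {api, cdn, web, auth, cron, queue, ingest, mailer, worker, billing, gateway} — 11 in total.

11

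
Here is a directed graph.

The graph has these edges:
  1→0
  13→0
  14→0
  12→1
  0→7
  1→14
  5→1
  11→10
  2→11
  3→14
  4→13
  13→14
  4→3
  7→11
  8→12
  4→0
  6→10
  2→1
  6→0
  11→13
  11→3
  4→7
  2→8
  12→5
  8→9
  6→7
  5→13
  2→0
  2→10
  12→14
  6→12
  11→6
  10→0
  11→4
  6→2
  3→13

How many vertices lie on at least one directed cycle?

14

A vertex is on a directed cycle iff it belongs to a strongly connected component of size ≥ 2 (or has a self-loop).
The vertices on cycles are {0, 1, 2, 3, 4, 5, 6, 7, 8, 10, 11, 12, 13, 14} — 14 in total.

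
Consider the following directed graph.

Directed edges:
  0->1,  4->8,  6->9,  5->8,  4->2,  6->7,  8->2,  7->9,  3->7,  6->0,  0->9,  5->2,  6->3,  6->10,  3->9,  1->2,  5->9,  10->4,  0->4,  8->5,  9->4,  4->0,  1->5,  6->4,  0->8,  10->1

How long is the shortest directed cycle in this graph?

For each vertex v, BFS finds the shortest path from v back to v.
The shortest such closed walk is 0 → 4 → 0, length 2.

2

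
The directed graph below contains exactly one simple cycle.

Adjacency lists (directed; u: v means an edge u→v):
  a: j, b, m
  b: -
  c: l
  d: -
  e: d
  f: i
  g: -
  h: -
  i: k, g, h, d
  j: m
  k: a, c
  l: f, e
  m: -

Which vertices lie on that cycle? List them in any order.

DFS with gray/black marking from i:
i gray
  k gray
    a gray
      j gray
        m gray
        m black
      j black
      b gray
      b black
      a→m: m black — skip
    a black
    c gray
      l gray
        f gray
          f→i: i is gray → back edge
Back edge closes the cycle i → k → c → l → f → i; its vertices are {c, f, i, k, l}.

c, f, i, k, l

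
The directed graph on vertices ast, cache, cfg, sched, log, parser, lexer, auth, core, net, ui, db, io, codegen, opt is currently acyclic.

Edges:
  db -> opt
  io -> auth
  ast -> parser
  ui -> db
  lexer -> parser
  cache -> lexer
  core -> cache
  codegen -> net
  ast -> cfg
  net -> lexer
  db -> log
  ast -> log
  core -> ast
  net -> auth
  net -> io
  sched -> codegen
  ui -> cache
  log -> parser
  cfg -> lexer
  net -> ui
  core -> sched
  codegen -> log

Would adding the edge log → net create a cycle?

Yes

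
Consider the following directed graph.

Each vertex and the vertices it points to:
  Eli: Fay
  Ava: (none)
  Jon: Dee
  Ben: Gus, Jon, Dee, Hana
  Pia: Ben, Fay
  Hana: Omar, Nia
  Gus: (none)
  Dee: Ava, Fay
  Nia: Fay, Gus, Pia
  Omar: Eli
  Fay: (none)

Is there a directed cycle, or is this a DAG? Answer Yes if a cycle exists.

DFS with white/gray/black marking, starting from Hana:
Hana gray
  Omar gray
    Eli gray
      Fay gray
      Fay black
    Eli black
  Omar black
  Nia gray
    Nia→Fay: Fay black — skip
    Gus gray
    Gus black
    Pia gray
      Ben gray
        Ben→Gus: Gus black — skip
        Jon gray
          Dee gray
            Ava gray
            Ava black
            Dee→Fay: Fay black — skip
          Dee black
        Jon black
        Ben→Dee: Dee black — skip
        Ben→Hana: Hana is gray → back edge
Back edge found, so a cycle exists: Hana → Nia → Pia → Ben → Hana.

Yes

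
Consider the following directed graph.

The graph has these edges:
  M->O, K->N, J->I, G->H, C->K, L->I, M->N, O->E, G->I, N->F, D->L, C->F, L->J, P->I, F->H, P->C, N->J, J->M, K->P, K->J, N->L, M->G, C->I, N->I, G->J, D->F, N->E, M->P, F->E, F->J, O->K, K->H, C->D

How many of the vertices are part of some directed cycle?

A vertex is on a directed cycle iff it belongs to a strongly connected component of size ≥ 2 (or has a self-loop).
The vertices on cycles are {C, D, F, G, J, K, L, M, N, O, P} — 11 in total.

11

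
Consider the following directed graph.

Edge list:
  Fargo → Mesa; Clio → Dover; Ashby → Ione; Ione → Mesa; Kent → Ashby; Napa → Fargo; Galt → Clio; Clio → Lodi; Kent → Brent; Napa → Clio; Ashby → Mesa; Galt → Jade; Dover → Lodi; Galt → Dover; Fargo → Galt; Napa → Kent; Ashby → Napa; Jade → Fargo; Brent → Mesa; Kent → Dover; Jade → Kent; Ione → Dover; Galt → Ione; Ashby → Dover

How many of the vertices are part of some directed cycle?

6

A vertex is on a directed cycle iff it belongs to a strongly connected component of size ≥ 2 (or has a self-loop).
The vertices on cycles are {Galt, Jade, Kent, Napa, Ashby, Fargo} — 6 in total.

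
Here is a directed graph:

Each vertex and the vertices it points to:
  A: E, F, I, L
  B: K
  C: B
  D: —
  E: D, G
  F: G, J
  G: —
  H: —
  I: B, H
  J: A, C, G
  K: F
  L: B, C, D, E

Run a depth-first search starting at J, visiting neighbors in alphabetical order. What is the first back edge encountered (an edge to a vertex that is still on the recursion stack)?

F→J

DFS from J (visiting neighbors in alphabetical order); mark gray on enter, black on exit:
J gray
  A gray
    E gray
      D gray
      D black
      G gray
      G black
    E black
    F gray
      F→G: G black — skip
      F→J: J is gray → back edge
First back edge: F → J.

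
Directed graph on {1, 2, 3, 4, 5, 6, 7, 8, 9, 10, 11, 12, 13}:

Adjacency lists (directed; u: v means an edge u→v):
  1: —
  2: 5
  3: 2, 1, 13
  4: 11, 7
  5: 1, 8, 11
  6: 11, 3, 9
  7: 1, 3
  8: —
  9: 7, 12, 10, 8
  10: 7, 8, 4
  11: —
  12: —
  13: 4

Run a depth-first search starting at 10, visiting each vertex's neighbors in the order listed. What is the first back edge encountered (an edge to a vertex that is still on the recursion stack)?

4→7

DFS from 10 (visiting each vertex's neighbors in the order listed); mark gray on enter, black on exit:
10 gray
  7 gray
    1 gray
    1 black
    3 gray
      2 gray
        5 gray
          5→1: 1 black — skip
          8 gray
          8 black
          11 gray
          11 black
        5 black
      2 black
      3→1: 1 black — skip
      13 gray
        4 gray
          4→11: 11 black — skip
          4→7: 7 is gray → back edge
First back edge: 4 → 7.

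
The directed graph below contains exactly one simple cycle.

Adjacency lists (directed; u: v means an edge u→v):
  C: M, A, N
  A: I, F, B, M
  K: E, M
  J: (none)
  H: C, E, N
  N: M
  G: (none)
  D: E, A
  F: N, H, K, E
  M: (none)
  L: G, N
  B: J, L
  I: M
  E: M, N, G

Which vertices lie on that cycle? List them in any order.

A, C, F, H

DFS with gray/black marking from A:
A gray
  I gray
    M gray
    M black
  I black
  F gray
    N gray
      N→M: M black — skip
    N black
    H gray
      C gray
        C→M: M black — skip
        C→A: A is gray → back edge
Back edge closes the cycle A → F → H → C → A; its vertices are {A, C, F, H}.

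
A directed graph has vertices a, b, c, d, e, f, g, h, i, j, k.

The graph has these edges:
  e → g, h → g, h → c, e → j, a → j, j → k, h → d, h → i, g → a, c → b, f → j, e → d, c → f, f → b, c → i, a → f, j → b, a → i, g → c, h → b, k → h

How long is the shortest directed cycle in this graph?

For each vertex v, BFS finds the shortest path from v back to v.
The shortest such closed walk is j → k → h → c → f → j, length 5.

5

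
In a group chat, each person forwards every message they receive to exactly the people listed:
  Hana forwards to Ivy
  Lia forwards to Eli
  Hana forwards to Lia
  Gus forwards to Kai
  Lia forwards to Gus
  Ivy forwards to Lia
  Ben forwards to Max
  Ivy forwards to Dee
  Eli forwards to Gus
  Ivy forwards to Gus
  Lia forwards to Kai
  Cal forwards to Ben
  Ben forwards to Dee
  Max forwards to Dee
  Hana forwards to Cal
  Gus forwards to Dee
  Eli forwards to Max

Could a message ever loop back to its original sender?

No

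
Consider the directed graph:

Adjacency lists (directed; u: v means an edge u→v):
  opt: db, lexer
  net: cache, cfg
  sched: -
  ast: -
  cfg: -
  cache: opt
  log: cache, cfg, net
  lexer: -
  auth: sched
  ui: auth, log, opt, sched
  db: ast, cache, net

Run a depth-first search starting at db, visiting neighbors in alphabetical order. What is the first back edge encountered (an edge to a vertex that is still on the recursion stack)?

DFS from db (visiting neighbors in alphabetical order); mark gray on enter, black on exit:
db gray
  ast gray
  ast black
  cache gray
    opt gray
      opt→db: db is gray → back edge
First back edge: opt → db.

opt→db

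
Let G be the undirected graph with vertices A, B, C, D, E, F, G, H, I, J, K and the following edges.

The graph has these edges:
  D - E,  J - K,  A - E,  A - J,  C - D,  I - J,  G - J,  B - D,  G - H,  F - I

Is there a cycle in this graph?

No

DFS, tracking each vertex's parent; an edge to a visited non-parent vertex closes a cycle.
Start from F:
visit F (parent –)
  visit I (parent F)
    I–F: parent, skip
    visit J (parent I)
      J–I: parent, skip
      visit G (parent J)
        G–J: parent, skip
        visit H (parent G)
          H–G: parent, skip
      visit A (parent J)
        visit E (parent A)
          visit D (parent E)
            D–E: parent, skip
            visit C (parent D)
              C–D: parent, skip
            visit B (parent D)
              B–D: parent, skip
          E–A: parent, skip
        A–J: parent, skip
      visit K (parent J)
        K–J: parent, skip
No non-parent visited neighbor found — the graph is a forest.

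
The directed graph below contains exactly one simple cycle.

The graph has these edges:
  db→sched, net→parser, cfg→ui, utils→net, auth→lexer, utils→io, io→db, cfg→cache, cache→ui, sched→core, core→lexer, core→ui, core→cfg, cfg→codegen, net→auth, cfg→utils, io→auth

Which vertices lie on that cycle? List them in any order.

DFS with gray/black marking from cfg:
cfg gray
  utils gray
    net gray
      parser gray
      parser black
      auth gray
        lexer gray
        lexer black
      auth black
    net black
    io gray
      io→auth: auth black — skip
      db gray
        sched gray
          core gray
            ui gray
            ui black
            core→cfg: cfg is gray → back edge
Back edge closes the cycle cfg → utils → io → db → sched → core → cfg; its vertices are {db, io, cfg, core, sched, utils}.

db, io, cfg, core, sched, utils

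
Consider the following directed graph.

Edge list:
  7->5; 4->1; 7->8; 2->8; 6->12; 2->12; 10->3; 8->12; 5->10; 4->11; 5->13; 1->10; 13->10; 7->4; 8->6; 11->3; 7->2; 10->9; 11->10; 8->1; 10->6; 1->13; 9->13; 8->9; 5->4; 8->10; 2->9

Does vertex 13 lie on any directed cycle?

13 is on a cycle iff 13 can reach itself via ≥1 edge.
13 → 10 → 9 → 13 — yes.

Yes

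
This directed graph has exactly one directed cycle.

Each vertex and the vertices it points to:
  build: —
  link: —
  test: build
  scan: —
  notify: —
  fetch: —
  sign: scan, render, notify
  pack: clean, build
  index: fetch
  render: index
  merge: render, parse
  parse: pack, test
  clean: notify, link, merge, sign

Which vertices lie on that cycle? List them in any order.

pack, clean, merge, parse

DFS with gray/black marking from clean:
clean gray
  notify gray
  notify black
  link gray
  link black
  merge gray
    render gray
      index gray
        fetch gray
        fetch black
      index black
    render black
    parse gray
      pack gray
        pack→clean: clean is gray → back edge
Back edge closes the cycle clean → merge → parse → pack → clean; its vertices are {pack, clean, merge, parse}.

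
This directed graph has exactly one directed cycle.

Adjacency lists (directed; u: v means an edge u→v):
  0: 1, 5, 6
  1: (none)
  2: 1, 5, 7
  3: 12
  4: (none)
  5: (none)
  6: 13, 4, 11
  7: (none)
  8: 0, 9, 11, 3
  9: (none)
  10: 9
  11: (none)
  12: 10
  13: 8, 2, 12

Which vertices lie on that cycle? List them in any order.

DFS with gray/black marking from 0:
0 gray
  1 gray
  1 black
  5 gray
  5 black
  6 gray
    13 gray
      8 gray
        8→0: 0 is gray → back edge
Back edge closes the cycle 0 → 6 → 13 → 8 → 0; its vertices are {0, 6, 8, 13}.

0, 6, 8, 13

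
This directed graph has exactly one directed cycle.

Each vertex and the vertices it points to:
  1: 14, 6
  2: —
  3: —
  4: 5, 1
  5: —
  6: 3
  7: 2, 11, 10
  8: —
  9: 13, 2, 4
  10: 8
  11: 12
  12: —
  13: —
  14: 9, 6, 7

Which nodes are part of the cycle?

DFS with gray/black marking from 4:
4 gray
  5 gray
  5 black
  1 gray
    14 gray
      9 gray
        13 gray
        13 black
        2 gray
        2 black
        9→4: 4 is gray → back edge
Back edge closes the cycle 4 → 1 → 14 → 9 → 4; its vertices are {1, 4, 9, 14}.

1, 4, 9, 14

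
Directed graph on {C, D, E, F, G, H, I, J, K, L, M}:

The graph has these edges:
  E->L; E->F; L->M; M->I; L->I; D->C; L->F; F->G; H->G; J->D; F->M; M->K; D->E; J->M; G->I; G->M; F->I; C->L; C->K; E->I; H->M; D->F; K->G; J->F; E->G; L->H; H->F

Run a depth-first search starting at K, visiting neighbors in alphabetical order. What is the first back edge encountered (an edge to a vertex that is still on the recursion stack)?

M->K

DFS from K (visiting neighbors in alphabetical order); mark gray on enter, black on exit:
K gray
  G gray
    I gray
    I black
    M gray
      M→I: I black — skip
      M→K: K is gray → back edge
First back edge: M → K.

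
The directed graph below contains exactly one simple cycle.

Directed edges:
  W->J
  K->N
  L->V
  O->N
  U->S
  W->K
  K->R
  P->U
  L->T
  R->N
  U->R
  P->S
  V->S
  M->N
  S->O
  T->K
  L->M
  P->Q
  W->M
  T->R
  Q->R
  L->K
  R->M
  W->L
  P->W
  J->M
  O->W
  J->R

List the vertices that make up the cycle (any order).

L, O, S, V, W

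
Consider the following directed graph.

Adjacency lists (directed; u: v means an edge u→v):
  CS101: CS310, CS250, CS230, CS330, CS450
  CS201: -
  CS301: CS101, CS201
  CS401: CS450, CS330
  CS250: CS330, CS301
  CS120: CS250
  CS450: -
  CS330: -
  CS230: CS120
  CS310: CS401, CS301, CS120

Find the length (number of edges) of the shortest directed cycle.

3

For each vertex v, BFS finds the shortest path from v back to v.
The shortest such closed walk is CS310 → CS301 → CS101 → CS310, length 3.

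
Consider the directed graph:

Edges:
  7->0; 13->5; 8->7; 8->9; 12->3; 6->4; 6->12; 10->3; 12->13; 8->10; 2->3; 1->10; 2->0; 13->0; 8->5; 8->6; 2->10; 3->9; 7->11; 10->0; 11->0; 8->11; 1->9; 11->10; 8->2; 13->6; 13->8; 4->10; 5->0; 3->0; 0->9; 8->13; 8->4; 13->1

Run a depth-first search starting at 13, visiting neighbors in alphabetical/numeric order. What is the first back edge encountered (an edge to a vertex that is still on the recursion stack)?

12->13

DFS from 13 (visiting neighbors in alphabetical/numeric order); mark gray on enter, black on exit:
13 gray
  0 gray
    9 gray
    9 black
  0 black
  1 gray
    1→9: 9 black — skip
    10 gray
      10→0: 0 black — skip
      3 gray
        3→0: 0 black — skip
        3→9: 9 black — skip
      3 black
    10 black
  1 black
  5 gray
    5→0: 0 black — skip
  5 black
  6 gray
    4 gray
      4→10: 10 black — skip
    4 black
    12 gray
      12→3: 3 black — skip
      12→13: 13 is gray → back edge
First back edge: 12 → 13.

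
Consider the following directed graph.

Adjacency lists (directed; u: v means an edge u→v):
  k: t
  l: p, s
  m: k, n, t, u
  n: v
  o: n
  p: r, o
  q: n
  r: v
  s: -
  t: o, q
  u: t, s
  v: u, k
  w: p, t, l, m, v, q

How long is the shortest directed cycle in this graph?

For each vertex v, BFS finds the shortest path from v back to v.
The shortest such closed walk is u → t → q → n → v → u, length 5.

5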